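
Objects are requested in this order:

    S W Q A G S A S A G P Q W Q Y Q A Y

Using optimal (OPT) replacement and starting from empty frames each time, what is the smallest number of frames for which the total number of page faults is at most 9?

3

f=1: 18 faults
f=2: 12 faults
f=3: 9 faults
f=4: 8 faults
f=5: 7 faults
f=6: 7 faults
f=7: 7 faults
Smallest f with faults ≤ 9 is 3.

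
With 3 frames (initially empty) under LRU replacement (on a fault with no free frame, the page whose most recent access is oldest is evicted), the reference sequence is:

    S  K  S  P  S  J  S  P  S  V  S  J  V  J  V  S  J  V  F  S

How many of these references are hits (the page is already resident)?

S → miss, frames [S]
K → miss, frames [S, K]
S → hit
P → miss, frames [K, S, P]
S → hit
J → miss, evict K, frames [P, S, J]
S → hit
P → hit
S → hit
V → miss, evict J, frames [P, S, V]
S → hit
J → miss, evict P, frames [V, S, J]
V → hit
J → hit
V → hit
S → hit
J → hit
V → hit
F → miss, evict S, frames [J, V, F]
S → miss, evict J, frames [V, F, S]
Hits: 12.

12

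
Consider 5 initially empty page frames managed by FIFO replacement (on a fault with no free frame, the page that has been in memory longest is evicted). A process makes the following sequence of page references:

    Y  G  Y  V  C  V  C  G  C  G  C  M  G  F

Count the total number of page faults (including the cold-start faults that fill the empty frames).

6

Y → miss, frames {Y}
G → miss, frames {Y,G}
Y → hit
V → miss, frames {Y,G,V}
C → miss, frames {Y,G,V,C}
V → hit
C → hit
G → hit
C → hit
G → hit
C → hit
M → miss, frames {Y,G,V,C,M}
G → hit
F → miss, evict Y, frames {G,V,C,M,F}
Page faults: 6.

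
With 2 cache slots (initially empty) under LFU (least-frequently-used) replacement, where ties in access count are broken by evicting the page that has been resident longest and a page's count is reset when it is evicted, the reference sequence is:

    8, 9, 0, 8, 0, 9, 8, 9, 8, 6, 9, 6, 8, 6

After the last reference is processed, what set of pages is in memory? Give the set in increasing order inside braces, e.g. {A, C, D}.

8: fault, frames {8}
9: fault, frames {8,9}
0: fault, evict 8, frames {9,0}
8: fault, evict 9, frames {0,8}
0: hit
9: fault, evict 8, frames {0,9}
8: fault, evict 9, frames {0,8}
9: fault, evict 8, frames {0,9}
8: fault, evict 9, frames {0,8}
6: fault, evict 8, frames {0,6}
9: fault, evict 6, frames {0,9}
6: fault, evict 9, frames {0,6}
8: fault, evict 6, frames {0,8}
6: fault, evict 8, frames {0,6}

{0, 6}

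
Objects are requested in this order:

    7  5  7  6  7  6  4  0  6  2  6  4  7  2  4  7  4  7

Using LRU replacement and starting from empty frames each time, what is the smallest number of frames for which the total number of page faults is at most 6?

5

f=1: 18 faults
f=2: 12 faults
f=3: 9 faults
f=4: 7 faults
f=5: 6 faults
f=6: 6 faults
Smallest f with faults ≤ 6 is 5.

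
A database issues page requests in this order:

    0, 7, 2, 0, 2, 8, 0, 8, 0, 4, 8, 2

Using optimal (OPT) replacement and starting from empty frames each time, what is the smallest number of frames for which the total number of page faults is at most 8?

f=1: 12 faults
f=2: 6 faults
f=3: 5 faults
f=4: 5 faults
f=5: 5 faults
Smallest f with faults ≤ 8 is 2.

2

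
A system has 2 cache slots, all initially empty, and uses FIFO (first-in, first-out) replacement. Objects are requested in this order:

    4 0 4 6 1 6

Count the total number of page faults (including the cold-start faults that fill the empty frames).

4 → fault, frames (4)
0 → fault, frames (4 0)
4 → hit
6 → fault, evict 4, frames (0 6)
1 → fault, evict 0, frames (6 1)
6 → hit
Page faults: 4.

4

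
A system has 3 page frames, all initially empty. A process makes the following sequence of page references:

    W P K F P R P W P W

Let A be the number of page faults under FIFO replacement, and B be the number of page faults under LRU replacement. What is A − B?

Under FIFO: F F F F . F F F . . → 7 faults.
Under LRU: F F F F . F . F . . → 6 faults.
A − B = 7 − 6 = 1.

1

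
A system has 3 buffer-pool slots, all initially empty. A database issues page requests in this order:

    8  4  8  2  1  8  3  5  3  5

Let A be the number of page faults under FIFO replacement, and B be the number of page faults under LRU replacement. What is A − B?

Under FIFO: F F . F F F F F . . → 7 faults.
Under LRU: F F . F F . F F . . → 6 faults.
A − B = 7 − 6 = 1.

1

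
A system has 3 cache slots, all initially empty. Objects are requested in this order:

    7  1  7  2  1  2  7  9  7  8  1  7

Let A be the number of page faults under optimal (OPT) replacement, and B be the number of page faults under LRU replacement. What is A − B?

Under OPT: F F . F . . . F . F . . → 5 faults.
Under LRU: F F . F . . . F . F F . → 6 faults.
A − B = 5 − 6 = -1.

-1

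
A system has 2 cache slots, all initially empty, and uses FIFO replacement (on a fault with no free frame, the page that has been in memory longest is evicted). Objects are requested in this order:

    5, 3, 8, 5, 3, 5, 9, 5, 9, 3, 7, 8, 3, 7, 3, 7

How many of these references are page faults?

5: fault, frames (5)
3: fault, frames (5 3)
8: fault, evict 5, frames (3 8)
5: fault, evict 3, frames (8 5)
3: fault, evict 8, frames (5 3)
5: hit
9: fault, evict 5, frames (3 9)
5: fault, evict 3, frames (9 5)
9: hit
3: fault, evict 9, frames (5 3)
7: fault, evict 5, frames (3 7)
8: fault, evict 3, frames (7 8)
3: fault, evict 7, frames (8 3)
7: fault, evict 8, frames (3 7)
3: hit
7: hit
Page faults: 12.

12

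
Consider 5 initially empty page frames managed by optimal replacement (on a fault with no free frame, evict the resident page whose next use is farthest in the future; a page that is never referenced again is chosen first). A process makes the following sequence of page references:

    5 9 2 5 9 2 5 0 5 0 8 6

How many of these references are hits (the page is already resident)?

5: miss, frames [5]
9: miss, frames [5, 9]
2: miss, frames [5, 9, 2]
5: hit
9: hit
2: hit
5: hit
0: miss, frames [5, 9, 2, 0]
5: hit
0: hit
8: miss, frames [5, 9, 2, 0, 8]
6: miss, evict 8, frames [5, 9, 2, 0, 6]
Hits: 6.

6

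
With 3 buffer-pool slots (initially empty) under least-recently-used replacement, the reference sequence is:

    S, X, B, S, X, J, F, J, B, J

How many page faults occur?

S: fault, frames {S}
X: fault, frames {S,X}
B: fault, frames {S,X,B}
S: hit
X: hit
J: fault, evict B, frames {S,X,J}
F: fault, evict S, frames {X,J,F}
J: hit
B: fault, evict X, frames {F,J,B}
J: hit
Page faults: 6.

6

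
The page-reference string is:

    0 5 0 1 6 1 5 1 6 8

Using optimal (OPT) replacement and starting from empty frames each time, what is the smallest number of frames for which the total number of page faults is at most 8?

f=1: 10 faults
f=2: 7 faults
f=3: 5 faults
f=4: 5 faults
f=5: 5 faults
Smallest f with faults ≤ 8 is 2.

2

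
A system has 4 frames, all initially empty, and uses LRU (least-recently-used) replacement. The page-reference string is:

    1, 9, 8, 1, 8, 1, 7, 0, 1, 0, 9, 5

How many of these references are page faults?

1 -> miss, frames [1]
9 -> miss, frames [1, 9]
8 -> miss, frames [1, 9, 8]
1 -> hit
8 -> hit
1 -> hit
7 -> miss, frames [9, 8, 1, 7]
0 -> miss, evict 9, frames [8, 1, 7, 0]
1 -> hit
0 -> hit
9 -> miss, evict 8, frames [7, 1, 0, 9]
5 -> miss, evict 7, frames [1, 0, 9, 5]
Page faults: 7.

7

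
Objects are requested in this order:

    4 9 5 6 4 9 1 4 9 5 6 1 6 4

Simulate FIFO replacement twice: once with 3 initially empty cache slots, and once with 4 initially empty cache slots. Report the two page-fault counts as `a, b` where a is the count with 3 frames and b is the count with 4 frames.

3 frames: F F F F F F F . . F F . . F → 10 faults.
4 frames: F F F F . . F F F F F F . F → 11 faults.
11 > 10: adding a frame increased faults — Belady's anomaly.

10, 11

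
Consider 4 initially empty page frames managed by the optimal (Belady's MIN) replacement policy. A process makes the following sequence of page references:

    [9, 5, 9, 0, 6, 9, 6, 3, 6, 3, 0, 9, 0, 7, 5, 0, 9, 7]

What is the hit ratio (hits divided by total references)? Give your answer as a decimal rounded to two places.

0.61

9 -> fault, frames {9}
5 -> fault, frames {9,5}
9 -> hit
0 -> fault, frames {9,5,0}
6 -> fault, frames {9,5,0,6}
9 -> hit
6 -> hit
3 -> fault, evict 5, frames {9,0,6,3}
6 -> hit
3 -> hit
0 -> hit
9 -> hit
0 -> hit
7 -> fault, evict 3, frames {9,0,6,7}
5 -> fault, evict 6, frames {9,0,7,5}
0 -> hit
9 -> hit
7 -> hit
Hits: 11 of 18 references → 11/18 = 0.6111.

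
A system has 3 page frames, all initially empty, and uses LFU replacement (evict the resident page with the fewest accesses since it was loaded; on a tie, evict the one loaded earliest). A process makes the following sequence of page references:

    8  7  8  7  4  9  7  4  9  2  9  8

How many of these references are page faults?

8

8: miss, frames {8}
7: miss, frames {8,7}
8: hit
7: hit
4: miss, frames {8,7,4}
9: miss, evict 4, frames {8,7,9}
7: hit
4: miss, evict 9, frames {8,7,4}
9: miss, evict 4, frames {8,7,9}
2: miss, evict 9, frames {8,7,2}
9: miss, evict 2, frames {8,7,9}
8: hit
Page faults: 8.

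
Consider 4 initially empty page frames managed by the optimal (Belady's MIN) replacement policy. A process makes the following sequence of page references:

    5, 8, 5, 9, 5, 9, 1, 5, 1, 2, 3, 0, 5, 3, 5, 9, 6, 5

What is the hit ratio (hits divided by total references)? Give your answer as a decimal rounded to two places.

0.56

5 -> fault, frames [5]
8 -> fault, frames [5, 8]
5 -> hit
9 -> fault, frames [5, 8, 9]
5 -> hit
9 -> hit
1 -> fault, frames [5, 8, 9, 1]
5 -> hit
1 -> hit
2 -> fault, evict 1, frames [5, 8, 9, 2]
3 -> fault, evict 2, frames [5, 8, 9, 3]
0 -> fault, evict 8, frames [5, 9, 3, 0]
5 -> hit
3 -> hit
5 -> hit
9 -> hit
6 -> fault, evict 0, frames [5, 9, 3, 6]
5 -> hit
Hits: 10 of 18 references → 10/18 = 0.5556.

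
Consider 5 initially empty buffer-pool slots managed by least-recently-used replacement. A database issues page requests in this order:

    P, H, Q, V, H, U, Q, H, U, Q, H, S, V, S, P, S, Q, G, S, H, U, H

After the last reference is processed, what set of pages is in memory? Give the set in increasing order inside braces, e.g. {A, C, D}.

{G, H, Q, S, U}

P: fault, frames {P}
H: fault, frames {P,H}
Q: fault, frames {P,H,Q}
V: fault, frames {P,H,Q,V}
H: hit
U: fault, frames {P,Q,V,H,U}
Q: hit
H: hit
U: hit
Q: hit
H: hit
S: fault, evict P, frames {V,U,Q,H,S}
V: hit
S: hit
P: fault, evict U, frames {Q,H,V,S,P}
S: hit
Q: hit
G: fault, evict H, frames {V,P,S,Q,G}
S: hit
H: fault, evict V, frames {P,Q,G,S,H}
U: fault, evict P, frames {Q,G,S,H,U}
H: hit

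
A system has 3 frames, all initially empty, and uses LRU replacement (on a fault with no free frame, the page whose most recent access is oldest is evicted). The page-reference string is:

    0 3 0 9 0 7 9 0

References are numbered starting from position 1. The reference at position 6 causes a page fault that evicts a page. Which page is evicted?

pos 1: 0: miss, frames (0)
pos 2: 3: miss, frames (0 3)
pos 3: 0: hit
pos 4: 9: miss, frames (3 0 9)
pos 5: 0: hit
pos 6: 7: miss, evict 3, frames (9 0 7)
At position 6, page 3 is evicted.

3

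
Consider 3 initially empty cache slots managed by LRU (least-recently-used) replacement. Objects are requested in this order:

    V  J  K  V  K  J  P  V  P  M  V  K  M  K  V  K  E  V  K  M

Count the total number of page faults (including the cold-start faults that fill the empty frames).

9

V → miss, frames [V]
J → miss, frames [V, J]
K → miss, frames [V, J, K]
V → hit
K → hit
J → hit
P → miss, evict V, frames [K, J, P]
V → miss, evict K, frames [J, P, V]
P → hit
M → miss, evict J, frames [V, P, M]
V → hit
K → miss, evict P, frames [M, V, K]
M → hit
K → hit
V → hit
K → hit
E → miss, evict M, frames [V, K, E]
V → hit
K → hit
M → miss, evict E, frames [V, K, M]
Page faults: 9.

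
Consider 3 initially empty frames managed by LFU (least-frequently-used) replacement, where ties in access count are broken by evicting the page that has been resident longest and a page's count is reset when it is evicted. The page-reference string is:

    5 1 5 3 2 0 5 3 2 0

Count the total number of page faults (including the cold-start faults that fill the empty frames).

8

5 → fault, frames (5)
1 → fault, frames (5 1)
5 → hit
3 → fault, frames (5 1 3)
2 → fault, evict 1, frames (5 3 2)
0 → fault, evict 3, frames (5 2 0)
5 → hit
3 → fault, evict 2, frames (5 0 3)
2 → fault, evict 0, frames (5 3 2)
0 → fault, evict 3, frames (5 2 0)
Page faults: 8.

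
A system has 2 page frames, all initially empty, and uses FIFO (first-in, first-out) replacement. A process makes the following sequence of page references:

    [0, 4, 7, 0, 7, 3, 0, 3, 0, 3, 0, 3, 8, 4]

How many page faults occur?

7

0 → miss, frames [0]
4 → miss, frames [0, 4]
7 → miss, evict 0, frames [4, 7]
0 → miss, evict 4, frames [7, 0]
7 → hit
3 → miss, evict 7, frames [0, 3]
0 → hit
3 → hit
0 → hit
3 → hit
0 → hit
3 → hit
8 → miss, evict 0, frames [3, 8]
4 → miss, evict 3, frames [8, 4]
Page faults: 7.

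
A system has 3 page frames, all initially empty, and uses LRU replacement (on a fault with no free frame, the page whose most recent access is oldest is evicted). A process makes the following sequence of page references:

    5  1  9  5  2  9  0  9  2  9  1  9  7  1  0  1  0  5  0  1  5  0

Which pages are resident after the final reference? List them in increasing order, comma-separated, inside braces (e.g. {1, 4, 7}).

5 → miss, frames (5)
1 → miss, frames (5 1)
9 → miss, frames (5 1 9)
5 → hit
2 → miss, evict 1, frames (9 5 2)
9 → hit
0 → miss, evict 5, frames (2 9 0)
9 → hit
2 → hit
9 → hit
1 → miss, evict 0, frames (2 9 1)
9 → hit
7 → miss, evict 2, frames (1 9 7)
1 → hit
0 → miss, evict 9, frames (7 1 0)
1 → hit
0 → hit
5 → miss, evict 7, frames (1 0 5)
0 → hit
1 → hit
5 → hit
0 → hit

{0, 1, 5}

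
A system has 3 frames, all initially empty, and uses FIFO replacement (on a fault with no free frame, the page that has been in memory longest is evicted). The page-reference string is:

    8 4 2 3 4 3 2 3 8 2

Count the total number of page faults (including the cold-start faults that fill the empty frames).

5

8 -> miss, frames (8)
4 -> miss, frames (8 4)
2 -> miss, frames (8 4 2)
3 -> miss, evict 8, frames (4 2 3)
4 -> hit
3 -> hit
2 -> hit
3 -> hit
8 -> miss, evict 4, frames (2 3 8)
2 -> hit
Page faults: 5.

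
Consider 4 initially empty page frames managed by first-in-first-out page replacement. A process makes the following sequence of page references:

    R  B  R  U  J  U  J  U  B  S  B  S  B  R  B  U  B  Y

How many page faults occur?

9

R → fault, frames {R}
B → fault, frames {R,B}
R → hit
U → fault, frames {R,B,U}
J → fault, frames {R,B,U,J}
U → hit
J → hit
U → hit
B → hit
S → fault, evict R, frames {B,U,J,S}
B → hit
S → hit
B → hit
R → fault, evict B, frames {U,J,S,R}
B → fault, evict U, frames {J,S,R,B}
U → fault, evict J, frames {S,R,B,U}
B → hit
Y → fault, evict S, frames {R,B,U,Y}
Page faults: 9.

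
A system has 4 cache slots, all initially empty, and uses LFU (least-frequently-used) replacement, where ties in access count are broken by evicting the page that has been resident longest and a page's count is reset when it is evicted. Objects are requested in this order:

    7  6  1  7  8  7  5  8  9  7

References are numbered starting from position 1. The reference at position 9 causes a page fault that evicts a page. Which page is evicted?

1

pos 1: 7: miss, frames (7)
pos 2: 6: miss, frames (7 6)
pos 3: 1: miss, frames (7 6 1)
pos 4: 7: hit
pos 5: 8: miss, frames (7 6 1 8)
pos 6: 7: hit
pos 7: 5: miss, evict 6, frames (7 1 8 5)
pos 8: 8: hit
pos 9: 9: miss, evict 1, frames (7 8 5 9)
At position 9, page 1 is evicted.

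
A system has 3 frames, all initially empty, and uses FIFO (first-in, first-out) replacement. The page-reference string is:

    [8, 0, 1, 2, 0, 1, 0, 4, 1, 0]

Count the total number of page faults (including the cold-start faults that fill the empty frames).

8: miss, frames (8)
0: miss, frames (8 0)
1: miss, frames (8 0 1)
2: miss, evict 8, frames (0 1 2)
0: hit
1: hit
0: hit
4: miss, evict 0, frames (1 2 4)
1: hit
0: miss, evict 1, frames (2 4 0)
Page faults: 6.

6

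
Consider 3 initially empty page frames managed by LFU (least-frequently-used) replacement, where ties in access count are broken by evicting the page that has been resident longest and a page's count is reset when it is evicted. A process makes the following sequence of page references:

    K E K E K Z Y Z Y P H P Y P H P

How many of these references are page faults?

13

K: miss, frames {K}
E: miss, frames {K,E}
K: hit
E: hit
K: hit
Z: miss, frames {K,E,Z}
Y: miss, evict Z, frames {K,E,Y}
Z: miss, evict Y, frames {K,E,Z}
Y: miss, evict Z, frames {K,E,Y}
P: miss, evict Y, frames {K,E,P}
H: miss, evict P, frames {K,E,H}
P: miss, evict H, frames {K,E,P}
Y: miss, evict P, frames {K,E,Y}
P: miss, evict Y, frames {K,E,P}
H: miss, evict P, frames {K,E,H}
P: miss, evict H, frames {K,E,P}
Page faults: 13.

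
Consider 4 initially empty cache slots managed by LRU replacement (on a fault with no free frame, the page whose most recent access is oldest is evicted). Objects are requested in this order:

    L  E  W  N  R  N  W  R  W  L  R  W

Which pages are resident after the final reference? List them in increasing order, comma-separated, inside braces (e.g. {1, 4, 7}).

{L, N, R, W}

L: miss, frames {L}
E: miss, frames {L,E}
W: miss, frames {L,E,W}
N: miss, frames {L,E,W,N}
R: miss, evict L, frames {E,W,N,R}
N: hit
W: hit
R: hit
W: hit
L: miss, evict E, frames {N,R,W,L}
R: hit
W: hit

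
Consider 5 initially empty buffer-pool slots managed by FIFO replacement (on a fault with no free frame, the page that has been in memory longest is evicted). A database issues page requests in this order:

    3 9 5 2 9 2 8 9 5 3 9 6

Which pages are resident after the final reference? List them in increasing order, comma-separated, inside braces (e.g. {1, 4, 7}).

3: fault, frames [3]
9: fault, frames [3, 9]
5: fault, frames [3, 9, 5]
2: fault, frames [3, 9, 5, 2]
9: hit
2: hit
8: fault, frames [3, 9, 5, 2, 8]
9: hit
5: hit
3: hit
9: hit
6: fault, evict 3, frames [9, 5, 2, 8, 6]

{2, 5, 6, 8, 9}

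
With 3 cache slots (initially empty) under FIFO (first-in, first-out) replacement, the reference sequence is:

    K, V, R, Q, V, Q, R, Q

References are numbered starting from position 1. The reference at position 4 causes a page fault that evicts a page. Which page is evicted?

K

pos 1: K: fault, frames [K]
pos 2: V: fault, frames [K, V]
pos 3: R: fault, frames [K, V, R]
pos 4: Q: fault, evict K, frames [V, R, Q]
At position 4, page K is evicted.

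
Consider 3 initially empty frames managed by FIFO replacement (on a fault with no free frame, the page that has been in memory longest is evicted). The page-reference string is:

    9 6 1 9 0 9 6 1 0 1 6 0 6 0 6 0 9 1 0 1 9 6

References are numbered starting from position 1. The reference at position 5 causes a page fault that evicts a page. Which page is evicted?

9

pos 1: 9: miss, frames {9}
pos 2: 6: miss, frames {9,6}
pos 3: 1: miss, frames {9,6,1}
pos 4: 9: hit
pos 5: 0: miss, evict 9, frames {6,1,0}
At position 5, page 9 is evicted.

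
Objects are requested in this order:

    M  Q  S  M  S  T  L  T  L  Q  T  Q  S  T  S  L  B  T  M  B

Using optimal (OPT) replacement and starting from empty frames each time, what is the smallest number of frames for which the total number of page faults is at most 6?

5

f=1: 20 faults
f=2: 10 faults
f=3: 8 faults
f=4: 7 faults
f=5: 6 faults
f=6: 6 faults
Smallest f with faults ≤ 6 is 5.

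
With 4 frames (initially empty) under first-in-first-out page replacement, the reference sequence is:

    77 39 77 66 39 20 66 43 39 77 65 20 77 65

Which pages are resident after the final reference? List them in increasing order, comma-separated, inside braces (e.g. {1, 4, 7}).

77 -> miss, frames [77]
39 -> miss, frames [77, 39]
77 -> hit
66 -> miss, frames [77, 39, 66]
39 -> hit
20 -> miss, frames [77, 39, 66, 20]
66 -> hit
43 -> miss, evict 77, frames [39, 66, 20, 43]
39 -> hit
77 -> miss, evict 39, frames [66, 20, 43, 77]
65 -> miss, evict 66, frames [20, 43, 77, 65]
20 -> hit
77 -> hit
65 -> hit

{20, 43, 65, 77}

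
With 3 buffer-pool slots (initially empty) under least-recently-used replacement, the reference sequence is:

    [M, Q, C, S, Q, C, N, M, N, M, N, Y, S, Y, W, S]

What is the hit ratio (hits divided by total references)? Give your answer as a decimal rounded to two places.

0.44

M → miss, frames {M}
Q → miss, frames {M,Q}
C → miss, frames {M,Q,C}
S → miss, evict M, frames {Q,C,S}
Q → hit
C → hit
N → miss, evict S, frames {Q,C,N}
M → miss, evict Q, frames {C,N,M}
N → hit
M → hit
N → hit
Y → miss, evict C, frames {M,N,Y}
S → miss, evict M, frames {N,Y,S}
Y → hit
W → miss, evict N, frames {S,Y,W}
S → hit
Hits: 7 of 16 references → 7/16 = 0.4375.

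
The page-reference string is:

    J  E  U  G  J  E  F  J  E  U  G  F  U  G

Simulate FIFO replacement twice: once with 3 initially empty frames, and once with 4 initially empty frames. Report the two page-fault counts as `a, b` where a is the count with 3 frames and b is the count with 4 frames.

3 frames: F F F F F F F . . F F . . . → 9 faults.
4 frames: F F F F . . F F F F F F . . → 10 faults.
10 > 9: adding a frame increased faults — Belady's anomaly.

9, 10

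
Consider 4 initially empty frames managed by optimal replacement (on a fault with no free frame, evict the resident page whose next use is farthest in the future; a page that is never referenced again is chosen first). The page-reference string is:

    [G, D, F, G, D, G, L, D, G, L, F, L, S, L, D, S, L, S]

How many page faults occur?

G: fault, frames {G}
D: fault, frames {G,D}
F: fault, frames {G,D,F}
G: hit
D: hit
G: hit
L: fault, frames {G,D,F,L}
D: hit
G: hit
L: hit
F: hit
L: hit
S: fault, evict F, frames {G,D,L,S}
L: hit
D: hit
S: hit
L: hit
S: hit
Page faults: 5.

5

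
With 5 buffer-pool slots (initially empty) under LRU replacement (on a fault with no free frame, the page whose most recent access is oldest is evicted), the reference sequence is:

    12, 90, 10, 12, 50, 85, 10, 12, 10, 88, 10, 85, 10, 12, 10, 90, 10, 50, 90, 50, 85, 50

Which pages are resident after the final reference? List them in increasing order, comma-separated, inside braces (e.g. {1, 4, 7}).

12 → fault, frames (12)
90 → fault, frames (12 90)
10 → fault, frames (12 90 10)
12 → hit
50 → fault, frames (90 10 12 50)
85 → fault, frames (90 10 12 50 85)
10 → hit
12 → hit
10 → hit
88 → fault, evict 90, frames (50 85 12 10 88)
10 → hit
85 → hit
10 → hit
12 → hit
10 → hit
90 → fault, evict 50, frames (88 85 12 10 90)
10 → hit
50 → fault, evict 88, frames (85 12 90 10 50)
90 → hit
50 → hit
85 → hit
50 → hit

{10, 12, 50, 85, 90}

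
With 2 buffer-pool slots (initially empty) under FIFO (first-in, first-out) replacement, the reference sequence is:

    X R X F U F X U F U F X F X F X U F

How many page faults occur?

10

X -> fault, frames {X}
R -> fault, frames {X,R}
X -> hit
F -> fault, evict X, frames {R,F}
U -> fault, evict R, frames {F,U}
F -> hit
X -> fault, evict F, frames {U,X}
U -> hit
F -> fault, evict U, frames {X,F}
U -> fault, evict X, frames {F,U}
F -> hit
X -> fault, evict F, frames {U,X}
F -> fault, evict U, frames {X,F}
X -> hit
F -> hit
X -> hit
U -> fault, evict X, frames {F,U}
F -> hit
Page faults: 10.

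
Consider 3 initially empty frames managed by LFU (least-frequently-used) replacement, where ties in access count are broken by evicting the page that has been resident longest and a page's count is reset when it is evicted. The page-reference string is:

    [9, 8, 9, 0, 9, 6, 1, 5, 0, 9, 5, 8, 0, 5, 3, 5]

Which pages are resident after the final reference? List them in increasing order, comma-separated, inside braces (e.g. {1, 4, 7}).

9 → fault, frames (9)
8 → fault, frames (9 8)
9 → hit
0 → fault, frames (9 8 0)
9 → hit
6 → fault, evict 8, frames (9 0 6)
1 → fault, evict 0, frames (9 6 1)
5 → fault, evict 6, frames (9 1 5)
0 → fault, evict 1, frames (9 5 0)
9 → hit
5 → hit
8 → fault, evict 0, frames (9 5 8)
0 → fault, evict 8, frames (9 5 0)
5 → hit
3 → fault, evict 0, frames (9 5 3)
5 → hit

{3, 5, 9}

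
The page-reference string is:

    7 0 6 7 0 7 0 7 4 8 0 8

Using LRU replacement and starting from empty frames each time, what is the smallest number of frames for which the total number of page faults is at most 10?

f=1: 12 faults
f=2: 8 faults
f=3: 6 faults
f=4: 5 faults
f=5: 5 faults
Smallest f with faults ≤ 10 is 2.

2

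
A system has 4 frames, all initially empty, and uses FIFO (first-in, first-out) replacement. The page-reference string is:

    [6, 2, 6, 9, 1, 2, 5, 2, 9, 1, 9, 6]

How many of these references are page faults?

6

6 -> miss, frames {6}
2 -> miss, frames {6,2}
6 -> hit
9 -> miss, frames {6,2,9}
1 -> miss, frames {6,2,9,1}
2 -> hit
5 -> miss, evict 6, frames {2,9,1,5}
2 -> hit
9 -> hit
1 -> hit
9 -> hit
6 -> miss, evict 2, frames {9,1,5,6}
Page faults: 6.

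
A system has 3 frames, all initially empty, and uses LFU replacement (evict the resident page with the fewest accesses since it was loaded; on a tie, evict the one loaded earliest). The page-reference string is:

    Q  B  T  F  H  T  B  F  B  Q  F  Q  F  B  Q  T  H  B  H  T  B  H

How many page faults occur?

13

Q: fault, frames {Q}
B: fault, frames {Q,B}
T: fault, frames {Q,B,T}
F: fault, evict Q, frames {B,T,F}
H: fault, evict B, frames {T,F,H}
T: hit
B: fault, evict F, frames {T,H,B}
F: fault, evict H, frames {T,B,F}
B: hit
Q: fault, evict F, frames {T,B,Q}
F: fault, evict Q, frames {T,B,F}
Q: fault, evict F, frames {T,B,Q}
F: fault, evict Q, frames {T,B,F}
B: hit
Q: fault, evict F, frames {T,B,Q}
T: hit
H: fault, evict Q, frames {T,B,H}
B: hit
H: hit
T: hit
B: hit
H: hit
Page faults: 13.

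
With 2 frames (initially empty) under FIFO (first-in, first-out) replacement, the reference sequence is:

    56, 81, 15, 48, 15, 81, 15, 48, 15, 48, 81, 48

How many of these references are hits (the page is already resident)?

56 → fault, frames {56}
81 → fault, frames {56,81}
15 → fault, evict 56, frames {81,15}
48 → fault, evict 81, frames {15,48}
15 → hit
81 → fault, evict 15, frames {48,81}
15 → fault, evict 48, frames {81,15}
48 → fault, evict 81, frames {15,48}
15 → hit
48 → hit
81 → fault, evict 15, frames {48,81}
48 → hit
Hits: 4.

4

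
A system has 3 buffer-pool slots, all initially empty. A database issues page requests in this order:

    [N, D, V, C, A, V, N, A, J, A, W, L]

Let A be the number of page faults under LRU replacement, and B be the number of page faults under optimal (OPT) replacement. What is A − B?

1

Under LRU: F F F F F . F . F . F F → 9 faults.
Under OPT: F F F F F . . . F . F F → 8 faults.
A − B = 9 − 8 = 1.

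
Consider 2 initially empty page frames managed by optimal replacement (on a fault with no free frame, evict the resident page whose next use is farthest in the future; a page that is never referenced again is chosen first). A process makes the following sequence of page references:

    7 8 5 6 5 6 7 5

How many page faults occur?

7 -> miss, frames [7]
8 -> miss, frames [7, 8]
5 -> miss, evict 8, frames [7, 5]
6 -> miss, evict 7, frames [5, 6]
5 -> hit
6 -> hit
7 -> miss, evict 6, frames [5, 7]
5 -> hit
Page faults: 5.

5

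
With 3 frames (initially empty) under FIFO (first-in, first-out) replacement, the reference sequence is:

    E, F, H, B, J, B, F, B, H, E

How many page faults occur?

E: miss, frames {E}
F: miss, frames {E,F}
H: miss, frames {E,F,H}
B: miss, evict E, frames {F,H,B}
J: miss, evict F, frames {H,B,J}
B: hit
F: miss, evict H, frames {B,J,F}
B: hit
H: miss, evict B, frames {J,F,H}
E: miss, evict J, frames {F,H,E}
Page faults: 8.

8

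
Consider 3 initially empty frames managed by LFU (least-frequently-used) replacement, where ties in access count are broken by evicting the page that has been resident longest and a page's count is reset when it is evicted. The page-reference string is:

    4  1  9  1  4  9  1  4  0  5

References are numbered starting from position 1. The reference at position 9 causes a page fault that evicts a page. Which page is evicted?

9

pos 1: 4 -> miss, frames {4}
pos 2: 1 -> miss, frames {4,1}
pos 3: 9 -> miss, frames {4,1,9}
pos 4: 1 -> hit
pos 5: 4 -> hit
pos 6: 9 -> hit
pos 7: 1 -> hit
pos 8: 4 -> hit
pos 9: 0 -> miss, evict 9, frames {4,1,0}
At position 9, page 9 is evicted.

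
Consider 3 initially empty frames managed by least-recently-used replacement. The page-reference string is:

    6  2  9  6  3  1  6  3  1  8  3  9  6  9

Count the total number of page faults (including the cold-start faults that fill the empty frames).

6: miss, frames {6}
2: miss, frames {6,2}
9: miss, frames {6,2,9}
6: hit
3: miss, evict 2, frames {9,6,3}
1: miss, evict 9, frames {6,3,1}
6: hit
3: hit
1: hit
8: miss, evict 6, frames {3,1,8}
3: hit
9: miss, evict 1, frames {8,3,9}
6: miss, evict 8, frames {3,9,6}
9: hit
Page faults: 8.

8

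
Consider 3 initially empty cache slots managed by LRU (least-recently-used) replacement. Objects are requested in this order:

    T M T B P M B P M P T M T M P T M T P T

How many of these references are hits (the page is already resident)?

14

T → fault, frames (T)
M → fault, frames (T M)
T → hit
B → fault, frames (M T B)
P → fault, evict M, frames (T B P)
M → fault, evict T, frames (B P M)
B → hit
P → hit
M → hit
P → hit
T → fault, evict B, frames (M P T)
M → hit
T → hit
M → hit
P → hit
T → hit
M → hit
T → hit
P → hit
T → hit
Hits: 14.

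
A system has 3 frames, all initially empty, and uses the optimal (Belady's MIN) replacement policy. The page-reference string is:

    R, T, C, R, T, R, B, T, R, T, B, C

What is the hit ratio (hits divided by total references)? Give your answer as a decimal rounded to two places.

0.58

R → fault, frames [R]
T → fault, frames [R, T]
C → fault, frames [R, T, C]
R → hit
T → hit
R → hit
B → fault, evict C, frames [R, T, B]
T → hit
R → hit
T → hit
B → hit
C → fault, evict B, frames [R, T, C]
Hits: 7 of 12 references → 7/12 = 0.5833.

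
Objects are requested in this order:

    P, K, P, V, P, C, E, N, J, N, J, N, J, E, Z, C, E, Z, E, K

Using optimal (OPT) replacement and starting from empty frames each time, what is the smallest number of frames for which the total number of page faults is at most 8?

f=1: 20 faults
f=2: 12 faults
f=3: 10 faults
f=4: 9 faults
f=5: 8 faults
f=6: 8 faults
f=7: 8 faults
f=8: 8 faults
Smallest f with faults ≤ 8 is 5.

5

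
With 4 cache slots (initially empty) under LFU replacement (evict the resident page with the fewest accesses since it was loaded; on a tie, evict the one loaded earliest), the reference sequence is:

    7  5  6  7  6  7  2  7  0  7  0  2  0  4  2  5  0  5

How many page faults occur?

7 -> miss, frames {7}
5 -> miss, frames {7,5}
6 -> miss, frames {7,5,6}
7 -> hit
6 -> hit
7 -> hit
2 -> miss, frames {7,5,6,2}
7 -> hit
0 -> miss, evict 5, frames {7,6,2,0}
7 -> hit
0 -> hit
2 -> hit
0 -> hit
4 -> miss, evict 6, frames {7,2,0,4}
2 -> hit
5 -> miss, evict 4, frames {7,2,0,5}
0 -> hit
5 -> hit
Page faults: 7.

7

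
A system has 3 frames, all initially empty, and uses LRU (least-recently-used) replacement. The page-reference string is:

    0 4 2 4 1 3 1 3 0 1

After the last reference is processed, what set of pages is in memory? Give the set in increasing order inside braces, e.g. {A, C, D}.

0: fault, frames (0)
4: fault, frames (0 4)
2: fault, frames (0 4 2)
4: hit
1: fault, evict 0, frames (2 4 1)
3: fault, evict 2, frames (4 1 3)
1: hit
3: hit
0: fault, evict 4, frames (1 3 0)
1: hit

{0, 1, 3}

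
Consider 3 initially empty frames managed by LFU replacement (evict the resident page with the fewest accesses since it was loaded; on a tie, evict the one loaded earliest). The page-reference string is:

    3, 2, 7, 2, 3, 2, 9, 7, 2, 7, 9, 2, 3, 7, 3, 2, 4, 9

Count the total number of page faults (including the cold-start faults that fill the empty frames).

3 → miss, frames {3}
2 → miss, frames {3,2}
7 → miss, frames {3,2,7}
2 → hit
3 → hit
2 → hit
9 → miss, evict 7, frames {3,2,9}
7 → miss, evict 9, frames {3,2,7}
2 → hit
7 → hit
9 → miss, evict 3, frames {2,7,9}
2 → hit
3 → miss, evict 9, frames {2,7,3}
7 → hit
3 → hit
2 → hit
4 → miss, evict 3, frames {2,7,4}
9 → miss, evict 4, frames {2,7,9}
Page faults: 9.

9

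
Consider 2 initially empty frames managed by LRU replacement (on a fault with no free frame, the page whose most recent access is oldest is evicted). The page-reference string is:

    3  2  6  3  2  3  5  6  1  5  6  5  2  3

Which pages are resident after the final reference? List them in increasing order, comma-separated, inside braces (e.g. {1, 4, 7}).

3: fault, frames (3)
2: fault, frames (3 2)
6: fault, evict 3, frames (2 6)
3: fault, evict 2, frames (6 3)
2: fault, evict 6, frames (3 2)
3: hit
5: fault, evict 2, frames (3 5)
6: fault, evict 3, frames (5 6)
1: fault, evict 5, frames (6 1)
5: fault, evict 6, frames (1 5)
6: fault, evict 1, frames (5 6)
5: hit
2: fault, evict 6, frames (5 2)
3: fault, evict 5, frames (2 3)

{2, 3}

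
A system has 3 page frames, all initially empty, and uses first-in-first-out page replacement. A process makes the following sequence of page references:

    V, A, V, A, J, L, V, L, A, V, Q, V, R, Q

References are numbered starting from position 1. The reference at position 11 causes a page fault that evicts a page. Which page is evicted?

pos 1: V: fault, frames {V}
pos 2: A: fault, frames {V,A}
pos 3: V: hit
pos 4: A: hit
pos 5: J: fault, frames {V,A,J}
pos 6: L: fault, evict V, frames {A,J,L}
pos 7: V: fault, evict A, frames {J,L,V}
pos 8: L: hit
pos 9: A: fault, evict J, frames {L,V,A}
pos 10: V: hit
pos 11: Q: fault, evict L, frames {V,A,Q}
At position 11, page L is evicted.

L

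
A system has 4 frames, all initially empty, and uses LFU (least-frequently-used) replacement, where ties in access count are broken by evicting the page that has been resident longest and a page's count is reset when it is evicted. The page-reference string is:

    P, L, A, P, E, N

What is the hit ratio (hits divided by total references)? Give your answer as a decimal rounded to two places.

P -> fault, frames {P}
L -> fault, frames {P,L}
A -> fault, frames {P,L,A}
P -> hit
E -> fault, frames {P,L,A,E}
N -> fault, evict L, frames {P,A,E,N}
Hits: 1 of 6 references → 1/6 = 0.1667.

0.17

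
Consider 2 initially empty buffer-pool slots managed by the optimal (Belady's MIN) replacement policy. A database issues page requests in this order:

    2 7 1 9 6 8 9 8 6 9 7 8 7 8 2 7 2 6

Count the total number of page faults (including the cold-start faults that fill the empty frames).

2 -> fault, frames {2}
7 -> fault, frames {2,7}
1 -> fault, evict 2, frames {7,1}
9 -> fault, evict 1, frames {7,9}
6 -> fault, evict 7, frames {9,6}
8 -> fault, evict 6, frames {9,8}
9 -> hit
8 -> hit
6 -> fault, evict 8, frames {9,6}
9 -> hit
7 -> fault, evict 9, frames {6,7}
8 -> fault, evict 6, frames {7,8}
7 -> hit
8 -> hit
2 -> fault, evict 8, frames {7,2}
7 -> hit
2 -> hit
6 -> fault, evict 2, frames {7,6}
Page faults: 11.

11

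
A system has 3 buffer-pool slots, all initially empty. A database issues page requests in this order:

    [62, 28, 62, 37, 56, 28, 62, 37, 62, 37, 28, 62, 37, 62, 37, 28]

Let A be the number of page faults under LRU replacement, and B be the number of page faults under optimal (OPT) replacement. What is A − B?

2

Under LRU: F F . F F F F F . . . . . . . . → 7 faults.
Under OPT: F F . F F . . F . . . . . . . . → 5 faults.
A − B = 7 − 5 = 2.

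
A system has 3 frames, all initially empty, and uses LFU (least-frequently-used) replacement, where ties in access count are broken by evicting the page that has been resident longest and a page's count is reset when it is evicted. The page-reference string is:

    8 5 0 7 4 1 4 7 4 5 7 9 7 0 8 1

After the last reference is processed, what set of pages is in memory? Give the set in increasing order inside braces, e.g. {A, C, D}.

8 -> fault, frames (8)
5 -> fault, frames (8 5)
0 -> fault, frames (8 5 0)
7 -> fault, evict 8, frames (5 0 7)
4 -> fault, evict 5, frames (0 7 4)
1 -> fault, evict 0, frames (7 4 1)
4 -> hit
7 -> hit
4 -> hit
5 -> fault, evict 1, frames (7 4 5)
7 -> hit
9 -> fault, evict 5, frames (7 4 9)
7 -> hit
0 -> fault, evict 9, frames (7 4 0)
8 -> fault, evict 0, frames (7 4 8)
1 -> fault, evict 8, frames (7 4 1)

{1, 4, 7}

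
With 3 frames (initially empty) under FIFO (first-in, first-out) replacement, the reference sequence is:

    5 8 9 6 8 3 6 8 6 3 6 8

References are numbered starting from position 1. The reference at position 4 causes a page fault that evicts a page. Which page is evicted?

5

pos 1: 5 → miss, frames (5)
pos 2: 8 → miss, frames (5 8)
pos 3: 9 → miss, frames (5 8 9)
pos 4: 6 → miss, evict 5, frames (8 9 6)
At position 4, page 5 is evicted.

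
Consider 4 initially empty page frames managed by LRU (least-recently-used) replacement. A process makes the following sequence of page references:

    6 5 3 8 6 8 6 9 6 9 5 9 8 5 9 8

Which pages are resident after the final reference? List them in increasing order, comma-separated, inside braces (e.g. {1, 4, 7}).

{5, 6, 8, 9}

6 → miss, frames [6]
5 → miss, frames [6, 5]
3 → miss, frames [6, 5, 3]
8 → miss, frames [6, 5, 3, 8]
6 → hit
8 → hit
6 → hit
9 → miss, evict 5, frames [3, 8, 6, 9]
6 → hit
9 → hit
5 → miss, evict 3, frames [8, 6, 9, 5]
9 → hit
8 → hit
5 → hit
9 → hit
8 → hit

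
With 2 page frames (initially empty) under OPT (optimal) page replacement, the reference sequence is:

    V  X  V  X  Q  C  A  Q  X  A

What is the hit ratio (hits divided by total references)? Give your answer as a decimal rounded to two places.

0.40

V: fault, frames [V]
X: fault, frames [V, X]
V: hit
X: hit
Q: fault, evict V, frames [X, Q]
C: fault, evict X, frames [Q, C]
A: fault, evict C, frames [Q, A]
Q: hit
X: fault, evict Q, frames [A, X]
A: hit
Hits: 4 of 10 references → 4/10 = 0.4000.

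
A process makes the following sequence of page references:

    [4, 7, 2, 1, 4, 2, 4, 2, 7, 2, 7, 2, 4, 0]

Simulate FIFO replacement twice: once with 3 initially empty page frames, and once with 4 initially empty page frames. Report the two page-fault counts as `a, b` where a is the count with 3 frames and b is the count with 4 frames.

3 frames: F F F F F . . . F F . . . F → 8 faults.
4 frames: F F F F . . . . . . . . . F → 5 faults.
5 < 8: adding a frame reduced faults, as is typical.

8, 5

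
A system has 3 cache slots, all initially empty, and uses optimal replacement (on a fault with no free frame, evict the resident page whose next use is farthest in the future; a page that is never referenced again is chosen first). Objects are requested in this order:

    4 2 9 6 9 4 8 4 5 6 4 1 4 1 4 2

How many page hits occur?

8

4: fault, frames [4]
2: fault, frames [4, 2]
9: fault, frames [4, 2, 9]
6: fault, evict 2, frames [4, 9, 6]
9: hit
4: hit
8: fault, evict 9, frames [4, 6, 8]
4: hit
5: fault, evict 8, frames [4, 6, 5]
6: hit
4: hit
1: fault, evict 5, frames [4, 6, 1]
4: hit
1: hit
4: hit
2: fault, evict 1, frames [4, 6, 2]
Hits: 8.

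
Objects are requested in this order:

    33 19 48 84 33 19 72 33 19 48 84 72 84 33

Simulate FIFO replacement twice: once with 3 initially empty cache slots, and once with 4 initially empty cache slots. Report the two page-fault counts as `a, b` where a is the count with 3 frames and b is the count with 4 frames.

10, 11

3 frames: F F F F F F F . . F F . . F → 10 faults.
4 frames: F F F F . . F F F F F F . F → 11 faults.
11 > 10: adding a frame increased faults — Belady's anomaly.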